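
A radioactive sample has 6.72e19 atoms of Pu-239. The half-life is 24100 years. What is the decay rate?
A = λN = 1.933e15 decays/year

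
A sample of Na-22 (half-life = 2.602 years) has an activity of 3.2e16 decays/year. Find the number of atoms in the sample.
N = A/λ = 1.201e17 atoms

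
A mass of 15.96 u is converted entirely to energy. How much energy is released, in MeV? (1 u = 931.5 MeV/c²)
E = mc² = 14870 MeV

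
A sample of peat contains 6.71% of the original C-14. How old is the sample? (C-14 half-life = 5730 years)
Age = t½ × log₂(1/ratio) = 22330 years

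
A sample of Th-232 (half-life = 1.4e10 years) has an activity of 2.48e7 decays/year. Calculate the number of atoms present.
N = A/λ = 5.009e17 atoms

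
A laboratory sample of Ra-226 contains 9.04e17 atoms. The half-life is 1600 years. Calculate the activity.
A = λN = 3.916e14 decays/year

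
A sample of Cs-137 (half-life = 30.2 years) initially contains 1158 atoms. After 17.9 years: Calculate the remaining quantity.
N = N₀(1/2)^(t/t½) = 767.9 atoms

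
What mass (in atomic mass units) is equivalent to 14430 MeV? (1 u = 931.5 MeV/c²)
m = E/c² = 15.49 u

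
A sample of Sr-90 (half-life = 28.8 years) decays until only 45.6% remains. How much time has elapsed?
t = t½ × log₂(N₀/N) = 32.63 years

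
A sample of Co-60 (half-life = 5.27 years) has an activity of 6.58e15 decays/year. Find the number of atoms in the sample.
N = A/λ = 5.003e16 atoms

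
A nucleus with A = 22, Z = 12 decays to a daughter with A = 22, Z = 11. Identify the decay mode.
ΔA = 0, ΔZ = -1 ⇒ beta-plus decay (β⁺) or electron capture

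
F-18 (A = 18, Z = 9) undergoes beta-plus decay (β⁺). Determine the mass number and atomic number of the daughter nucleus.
Daughter: A = 18, Z = 8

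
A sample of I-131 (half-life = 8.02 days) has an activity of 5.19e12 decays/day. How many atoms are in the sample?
N = A/λ = 6.005e13 atoms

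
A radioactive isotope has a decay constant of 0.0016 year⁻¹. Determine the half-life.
t½ = ln(2)/λ = 433.2 years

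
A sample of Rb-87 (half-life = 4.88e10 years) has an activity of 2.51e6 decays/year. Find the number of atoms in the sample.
N = A/λ = 1.767e17 atoms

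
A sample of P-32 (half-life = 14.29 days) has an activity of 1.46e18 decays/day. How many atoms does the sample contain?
N = A/λ = 3.01e19 atoms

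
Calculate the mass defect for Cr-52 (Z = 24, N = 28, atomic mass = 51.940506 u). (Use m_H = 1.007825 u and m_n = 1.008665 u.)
Δm = Z·m_H + N·m_n − M = 0.4899 u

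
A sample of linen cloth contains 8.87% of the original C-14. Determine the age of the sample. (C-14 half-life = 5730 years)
Age = t½ × log₂(1/ratio) = 20030 years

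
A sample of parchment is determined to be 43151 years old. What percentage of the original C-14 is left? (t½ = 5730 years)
N/N₀ = (1/2)^(t/t½) = 0.005408 = 0.541%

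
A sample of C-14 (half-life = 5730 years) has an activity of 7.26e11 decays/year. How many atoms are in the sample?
N = A/λ = 6.002e15 atoms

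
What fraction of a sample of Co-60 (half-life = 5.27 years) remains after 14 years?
N/N₀ = (1/2)^(t/t½) = 0.1586 = 15.9%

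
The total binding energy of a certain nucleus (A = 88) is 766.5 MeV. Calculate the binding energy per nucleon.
B.E./A = 766.5/88 = 8.71 MeV/nucleon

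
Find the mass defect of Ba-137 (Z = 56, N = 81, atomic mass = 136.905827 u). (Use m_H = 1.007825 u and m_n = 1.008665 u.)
Δm = Z·m_H + N·m_n − M = 1.234 u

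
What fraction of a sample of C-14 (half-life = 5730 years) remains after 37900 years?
N/N₀ = (1/2)^(t/t½) = 0.01021 = 1.02%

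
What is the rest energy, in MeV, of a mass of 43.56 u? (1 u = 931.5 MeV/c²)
E = mc² = 40580 MeV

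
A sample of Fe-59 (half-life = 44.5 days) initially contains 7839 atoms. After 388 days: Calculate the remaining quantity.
N = N₀(1/2)^(t/t½) = 18.6 atoms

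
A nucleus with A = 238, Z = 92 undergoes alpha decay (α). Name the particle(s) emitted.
α particle = ⁴₂He (2 protons + 2 neutrons)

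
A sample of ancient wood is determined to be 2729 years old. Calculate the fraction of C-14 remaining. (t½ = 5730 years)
N/N₀ = (1/2)^(t/t½) = 0.7188 = 71.9%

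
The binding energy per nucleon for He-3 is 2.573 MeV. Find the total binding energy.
B.E. = 2.573 × 3 = 7.719 MeV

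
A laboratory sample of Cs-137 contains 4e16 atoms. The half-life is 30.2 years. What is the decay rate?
A = λN = 9.181e14 decays/year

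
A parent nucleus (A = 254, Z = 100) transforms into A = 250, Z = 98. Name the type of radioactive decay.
ΔA = -4, ΔZ = -2 ⇒ alpha decay (α)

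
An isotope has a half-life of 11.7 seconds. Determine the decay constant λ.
λ = ln(2)/t½ = 0.05924 second⁻¹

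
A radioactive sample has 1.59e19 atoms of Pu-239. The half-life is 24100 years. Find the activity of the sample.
A = λN = 4.573e14 decays/year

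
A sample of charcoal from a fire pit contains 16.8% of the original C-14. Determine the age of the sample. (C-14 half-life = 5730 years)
Age = t½ × log₂(1/ratio) = 14750 years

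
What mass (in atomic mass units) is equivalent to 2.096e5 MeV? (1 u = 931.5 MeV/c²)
m = E/c² = 225 u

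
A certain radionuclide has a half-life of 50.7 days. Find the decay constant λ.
λ = ln(2)/t½ = 0.01367 day⁻¹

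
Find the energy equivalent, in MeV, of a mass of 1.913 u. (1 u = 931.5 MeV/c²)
E = mc² = 1782 MeV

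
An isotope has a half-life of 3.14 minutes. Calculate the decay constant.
λ = ln(2)/t½ = 0.2207 minute⁻¹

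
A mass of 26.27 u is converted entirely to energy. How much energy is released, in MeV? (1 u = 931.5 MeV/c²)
E = mc² = 24470 MeV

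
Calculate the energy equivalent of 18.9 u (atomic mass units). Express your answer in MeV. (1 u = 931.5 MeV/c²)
E = mc² = 17610 MeV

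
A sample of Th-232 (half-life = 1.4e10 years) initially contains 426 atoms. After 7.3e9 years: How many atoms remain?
N = N₀(1/2)^(t/t½) = 296.8 atoms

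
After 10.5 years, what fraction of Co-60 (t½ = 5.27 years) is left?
N/N₀ = (1/2)^(t/t½) = 0.2513 = 25.1%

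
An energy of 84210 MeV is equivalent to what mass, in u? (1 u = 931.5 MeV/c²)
m = E/c² = 90.4 u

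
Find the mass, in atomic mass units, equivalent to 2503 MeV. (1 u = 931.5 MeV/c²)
m = E/c² = 2.687 u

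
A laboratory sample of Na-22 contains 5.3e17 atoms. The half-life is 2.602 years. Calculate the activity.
A = λN = 1.412e17 decays/year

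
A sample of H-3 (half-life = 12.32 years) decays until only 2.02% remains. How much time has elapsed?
t = t½ × log₂(N₀/N) = 69.36 years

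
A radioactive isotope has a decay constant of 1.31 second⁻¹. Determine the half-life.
t½ = ln(2)/λ = 0.5291 seconds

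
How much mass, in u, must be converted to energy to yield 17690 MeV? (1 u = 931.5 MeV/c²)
m = E/c² = 18.99 u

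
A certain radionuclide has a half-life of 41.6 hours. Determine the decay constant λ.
λ = ln(2)/t½ = 0.01666 hour⁻¹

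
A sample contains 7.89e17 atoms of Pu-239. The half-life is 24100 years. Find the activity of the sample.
A = λN = 2.269e13 decays/year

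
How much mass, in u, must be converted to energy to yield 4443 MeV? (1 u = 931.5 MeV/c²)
m = E/c² = 4.77 u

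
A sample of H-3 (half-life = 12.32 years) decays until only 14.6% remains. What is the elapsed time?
t = t½ × log₂(N₀/N) = 34.2 years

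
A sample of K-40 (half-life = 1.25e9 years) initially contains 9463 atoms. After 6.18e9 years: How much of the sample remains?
N = N₀(1/2)^(t/t½) = 307.4 atoms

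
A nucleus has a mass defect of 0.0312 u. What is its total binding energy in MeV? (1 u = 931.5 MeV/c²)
B.E. = Δm × 931.5 = 29.06 MeV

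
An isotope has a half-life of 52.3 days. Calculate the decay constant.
λ = ln(2)/t½ = 0.01325 day⁻¹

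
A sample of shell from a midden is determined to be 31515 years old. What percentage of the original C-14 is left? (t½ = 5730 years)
N/N₀ = (1/2)^(t/t½) = 0.0221 = 2.21%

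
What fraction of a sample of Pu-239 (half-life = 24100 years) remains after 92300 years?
N/N₀ = (1/2)^(t/t½) = 0.07032 = 7.03%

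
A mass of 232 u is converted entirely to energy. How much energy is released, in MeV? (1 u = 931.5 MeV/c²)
E = mc² = 2.161e5 MeV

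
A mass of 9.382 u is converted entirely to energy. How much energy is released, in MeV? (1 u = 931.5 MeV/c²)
E = mc² = 8739 MeV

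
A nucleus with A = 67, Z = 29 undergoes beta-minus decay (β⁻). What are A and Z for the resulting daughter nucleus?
Daughter: A = 67, Z = 30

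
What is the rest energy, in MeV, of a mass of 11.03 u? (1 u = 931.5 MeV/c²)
E = mc² = 10270 MeV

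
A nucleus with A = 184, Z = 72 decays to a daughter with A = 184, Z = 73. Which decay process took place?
ΔA = 0, ΔZ = +1 ⇒ beta-minus decay (β⁻)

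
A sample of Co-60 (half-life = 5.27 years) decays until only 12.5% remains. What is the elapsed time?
t = t½ × log₂(N₀/N) = 15.81 years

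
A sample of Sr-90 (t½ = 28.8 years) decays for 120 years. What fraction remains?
N/N₀ = (1/2)^(t/t½) = 0.05568 = 5.57%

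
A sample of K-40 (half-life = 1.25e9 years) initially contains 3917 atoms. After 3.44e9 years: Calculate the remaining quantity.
N = N₀(1/2)^(t/t½) = 581.5 atoms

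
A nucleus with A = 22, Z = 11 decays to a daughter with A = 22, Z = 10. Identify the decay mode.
ΔA = 0, ΔZ = -1 ⇒ beta-plus decay (β⁺) or electron capture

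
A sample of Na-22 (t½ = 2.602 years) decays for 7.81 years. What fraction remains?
N/N₀ = (1/2)^(t/t½) = 0.1249 = 12.5%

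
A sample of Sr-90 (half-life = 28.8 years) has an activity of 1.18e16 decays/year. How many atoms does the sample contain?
N = A/λ = 4.903e17 atoms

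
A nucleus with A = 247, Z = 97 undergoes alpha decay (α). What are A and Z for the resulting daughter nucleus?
Daughter: A = 243, Z = 95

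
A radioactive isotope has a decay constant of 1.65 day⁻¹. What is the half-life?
t½ = ln(2)/λ = 0.4201 days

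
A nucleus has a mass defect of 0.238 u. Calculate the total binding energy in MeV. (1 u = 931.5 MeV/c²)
B.E. = Δm × 931.5 = 221.7 MeV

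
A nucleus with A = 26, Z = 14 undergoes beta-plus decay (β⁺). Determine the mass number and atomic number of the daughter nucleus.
Daughter: A = 26, Z = 13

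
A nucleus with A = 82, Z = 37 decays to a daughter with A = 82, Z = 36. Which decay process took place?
ΔA = 0, ΔZ = -1 ⇒ beta-plus decay (β⁺) or electron capture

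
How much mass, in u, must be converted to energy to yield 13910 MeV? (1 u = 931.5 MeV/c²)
m = E/c² = 14.93 u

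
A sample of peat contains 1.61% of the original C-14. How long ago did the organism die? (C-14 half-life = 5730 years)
Age = t½ × log₂(1/ratio) = 34130 years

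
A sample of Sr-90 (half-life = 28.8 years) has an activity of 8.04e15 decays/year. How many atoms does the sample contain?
N = A/λ = 3.341e17 atoms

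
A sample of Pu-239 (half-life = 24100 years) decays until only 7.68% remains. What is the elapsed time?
t = t½ × log₂(N₀/N) = 89240 years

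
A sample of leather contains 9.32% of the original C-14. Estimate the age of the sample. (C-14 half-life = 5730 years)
Age = t½ × log₂(1/ratio) = 19620 years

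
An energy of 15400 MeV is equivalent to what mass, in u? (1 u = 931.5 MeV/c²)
m = E/c² = 16.53 u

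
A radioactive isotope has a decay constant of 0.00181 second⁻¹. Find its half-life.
t½ = ln(2)/λ = 383 seconds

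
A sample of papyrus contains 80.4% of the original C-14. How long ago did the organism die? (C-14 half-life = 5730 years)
Age = t½ × log₂(1/ratio) = 1803 years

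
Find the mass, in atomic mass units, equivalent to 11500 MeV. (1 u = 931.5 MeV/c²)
m = E/c² = 12.35 u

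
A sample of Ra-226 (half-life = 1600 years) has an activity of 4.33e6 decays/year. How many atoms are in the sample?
N = A/λ = 9.995e9 atoms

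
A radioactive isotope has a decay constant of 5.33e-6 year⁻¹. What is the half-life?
t½ = ln(2)/λ = 1.3e5 years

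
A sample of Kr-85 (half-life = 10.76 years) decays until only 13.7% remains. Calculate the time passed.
t = t½ × log₂(N₀/N) = 30.86 years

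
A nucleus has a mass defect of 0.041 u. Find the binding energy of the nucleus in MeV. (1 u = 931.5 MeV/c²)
B.E. = Δm × 931.5 = 38.19 MeV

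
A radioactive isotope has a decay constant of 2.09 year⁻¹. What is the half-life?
t½ = ln(2)/λ = 0.3316 years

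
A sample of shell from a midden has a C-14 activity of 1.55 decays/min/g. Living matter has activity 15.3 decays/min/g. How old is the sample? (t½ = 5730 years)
Age = t½ × log₂(A₀/A) = 18930 years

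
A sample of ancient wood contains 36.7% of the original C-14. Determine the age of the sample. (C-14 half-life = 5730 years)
Age = t½ × log₂(1/ratio) = 8286 years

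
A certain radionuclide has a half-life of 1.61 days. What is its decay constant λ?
λ = ln(2)/t½ = 0.4305 day⁻¹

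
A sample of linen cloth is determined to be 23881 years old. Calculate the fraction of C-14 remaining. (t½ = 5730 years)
N/N₀ = (1/2)^(t/t½) = 0.05564 = 5.56%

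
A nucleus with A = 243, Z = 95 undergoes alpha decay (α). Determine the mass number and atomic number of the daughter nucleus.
Daughter: A = 239, Z = 93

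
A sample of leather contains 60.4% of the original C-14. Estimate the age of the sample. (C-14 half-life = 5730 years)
Age = t½ × log₂(1/ratio) = 4168 years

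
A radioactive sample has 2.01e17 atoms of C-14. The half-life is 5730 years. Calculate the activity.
A = λN = 2.431e13 decays/year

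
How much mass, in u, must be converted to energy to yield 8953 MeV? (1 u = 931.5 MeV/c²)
m = E/c² = 9.611 u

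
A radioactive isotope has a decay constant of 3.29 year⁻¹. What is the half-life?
t½ = ln(2)/λ = 0.2107 years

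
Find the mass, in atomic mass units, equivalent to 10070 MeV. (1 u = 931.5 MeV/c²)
m = E/c² = 10.81 u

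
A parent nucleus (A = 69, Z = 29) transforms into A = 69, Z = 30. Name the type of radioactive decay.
ΔA = 0, ΔZ = +1 ⇒ beta-minus decay (β⁻)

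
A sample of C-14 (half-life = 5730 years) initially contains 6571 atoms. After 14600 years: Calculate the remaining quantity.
N = N₀(1/2)^(t/t½) = 1124 atoms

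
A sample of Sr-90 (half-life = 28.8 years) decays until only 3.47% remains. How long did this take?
t = t½ × log₂(N₀/N) = 139.6 years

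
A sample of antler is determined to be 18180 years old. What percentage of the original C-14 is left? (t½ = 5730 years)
N/N₀ = (1/2)^(t/t½) = 0.1109 = 11.1%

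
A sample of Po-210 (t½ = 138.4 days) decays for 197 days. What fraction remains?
N/N₀ = (1/2)^(t/t½) = 0.3728 = 37.3%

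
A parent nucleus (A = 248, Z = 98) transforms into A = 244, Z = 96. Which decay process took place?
ΔA = -4, ΔZ = -2 ⇒ alpha decay (α)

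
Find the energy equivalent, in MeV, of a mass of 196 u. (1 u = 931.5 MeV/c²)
E = mc² = 1.826e5 MeV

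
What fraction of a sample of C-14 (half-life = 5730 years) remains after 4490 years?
N/N₀ = (1/2)^(t/t½) = 0.5809 = 58.1%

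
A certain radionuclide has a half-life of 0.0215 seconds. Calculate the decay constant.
λ = ln(2)/t½ = 32.24 second⁻¹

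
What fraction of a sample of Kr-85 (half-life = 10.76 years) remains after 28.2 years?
N/N₀ = (1/2)^(t/t½) = 0.1626 = 16.3%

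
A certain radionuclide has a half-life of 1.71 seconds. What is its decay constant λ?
λ = ln(2)/t½ = 0.4053 second⁻¹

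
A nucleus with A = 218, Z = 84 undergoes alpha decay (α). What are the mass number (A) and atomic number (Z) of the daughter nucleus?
Daughter: A = 214, Z = 82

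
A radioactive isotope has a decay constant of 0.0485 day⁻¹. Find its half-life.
t½ = ln(2)/λ = 14.29 days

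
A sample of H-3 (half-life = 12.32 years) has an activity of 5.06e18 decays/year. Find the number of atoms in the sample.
N = A/λ = 8.994e19 atoms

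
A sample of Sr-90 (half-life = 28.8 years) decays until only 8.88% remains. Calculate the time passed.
t = t½ × log₂(N₀/N) = 100.6 years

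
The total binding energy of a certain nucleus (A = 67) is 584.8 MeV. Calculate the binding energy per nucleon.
B.E./A = 584.8/67 = 8.728 MeV/nucleon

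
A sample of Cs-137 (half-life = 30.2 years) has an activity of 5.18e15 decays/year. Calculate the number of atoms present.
N = A/λ = 2.257e17 atoms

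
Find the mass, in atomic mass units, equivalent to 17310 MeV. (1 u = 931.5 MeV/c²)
m = E/c² = 18.58 u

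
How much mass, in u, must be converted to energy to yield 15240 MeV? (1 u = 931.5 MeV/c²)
m = E/c² = 16.36 u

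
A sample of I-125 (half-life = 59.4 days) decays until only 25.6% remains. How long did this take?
t = t½ × log₂(N₀/N) = 116.8 days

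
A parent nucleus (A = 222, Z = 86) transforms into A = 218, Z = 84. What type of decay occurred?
ΔA = -4, ΔZ = -2 ⇒ alpha decay (α)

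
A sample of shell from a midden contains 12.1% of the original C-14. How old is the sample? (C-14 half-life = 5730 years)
Age = t½ × log₂(1/ratio) = 17460 years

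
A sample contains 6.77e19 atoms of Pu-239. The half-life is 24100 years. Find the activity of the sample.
A = λN = 1.947e15 decays/year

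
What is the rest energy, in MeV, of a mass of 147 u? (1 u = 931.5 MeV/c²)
E = mc² = 1.369e5 MeV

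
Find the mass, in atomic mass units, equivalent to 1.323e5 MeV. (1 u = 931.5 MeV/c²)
m = E/c² = 142 u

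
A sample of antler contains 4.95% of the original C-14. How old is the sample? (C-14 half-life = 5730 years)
Age = t½ × log₂(1/ratio) = 24850 years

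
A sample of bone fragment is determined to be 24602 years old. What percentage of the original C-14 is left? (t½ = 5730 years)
N/N₀ = (1/2)^(t/t½) = 0.05099 = 5.1%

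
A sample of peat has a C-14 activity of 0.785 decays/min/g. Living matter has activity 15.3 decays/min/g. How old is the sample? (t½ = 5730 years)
Age = t½ × log₂(A₀/A) = 24550 years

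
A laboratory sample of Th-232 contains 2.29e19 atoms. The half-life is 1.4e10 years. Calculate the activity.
A = λN = 1.134e9 decays/year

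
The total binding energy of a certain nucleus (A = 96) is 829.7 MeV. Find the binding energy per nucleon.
B.E./A = 829.7/96 = 8.643 MeV/nucleon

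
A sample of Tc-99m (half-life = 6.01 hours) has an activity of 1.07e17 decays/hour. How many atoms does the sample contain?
N = A/λ = 9.278e17 atoms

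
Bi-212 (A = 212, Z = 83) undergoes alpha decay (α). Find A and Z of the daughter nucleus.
Daughter: A = 208, Z = 81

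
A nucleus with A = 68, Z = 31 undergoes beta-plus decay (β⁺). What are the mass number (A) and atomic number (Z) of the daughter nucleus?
Daughter: A = 68, Z = 30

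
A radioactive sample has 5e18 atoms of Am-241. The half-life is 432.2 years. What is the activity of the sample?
A = λN = 8.019e15 decays/year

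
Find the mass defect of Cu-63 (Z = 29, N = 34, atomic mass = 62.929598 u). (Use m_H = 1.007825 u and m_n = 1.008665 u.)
Δm = Z·m_H + N·m_n − M = 0.5919 u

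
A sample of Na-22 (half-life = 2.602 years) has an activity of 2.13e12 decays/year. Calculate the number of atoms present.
N = A/λ = 7.996e12 atoms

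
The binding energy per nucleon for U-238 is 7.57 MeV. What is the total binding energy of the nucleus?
B.E. = 7.57 × 238 = 1802 MeV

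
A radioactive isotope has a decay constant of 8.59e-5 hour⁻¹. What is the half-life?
t½ = ln(2)/λ = 8069 hours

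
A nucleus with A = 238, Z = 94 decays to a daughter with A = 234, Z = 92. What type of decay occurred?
ΔA = -4, ΔZ = -2 ⇒ alpha decay (α)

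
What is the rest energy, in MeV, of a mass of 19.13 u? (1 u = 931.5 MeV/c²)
E = mc² = 17820 MeV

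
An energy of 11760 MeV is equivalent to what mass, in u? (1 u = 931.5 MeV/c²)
m = E/c² = 12.62 u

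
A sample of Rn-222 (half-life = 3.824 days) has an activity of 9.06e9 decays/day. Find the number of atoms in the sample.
N = A/λ = 4.998e10 atoms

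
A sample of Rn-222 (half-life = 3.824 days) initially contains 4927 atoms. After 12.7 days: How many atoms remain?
N = N₀(1/2)^(t/t½) = 493 atoms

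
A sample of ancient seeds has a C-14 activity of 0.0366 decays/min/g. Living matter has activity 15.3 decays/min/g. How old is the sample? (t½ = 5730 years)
Age = t½ × log₂(A₀/A) = 49890 years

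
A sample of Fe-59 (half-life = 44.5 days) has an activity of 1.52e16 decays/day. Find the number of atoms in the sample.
N = A/λ = 9.758e17 atoms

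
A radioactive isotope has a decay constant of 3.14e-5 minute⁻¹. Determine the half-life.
t½ = ln(2)/λ = 22070 minutes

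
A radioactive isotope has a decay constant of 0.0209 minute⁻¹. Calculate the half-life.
t½ = ln(2)/λ = 33.16 minutes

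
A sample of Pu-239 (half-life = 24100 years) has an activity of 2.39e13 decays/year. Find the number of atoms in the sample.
N = A/λ = 8.31e17 atoms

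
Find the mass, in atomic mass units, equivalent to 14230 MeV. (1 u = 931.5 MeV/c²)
m = E/c² = 15.28 u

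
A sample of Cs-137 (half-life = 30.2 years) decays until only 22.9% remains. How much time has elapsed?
t = t½ × log₂(N₀/N) = 64.22 years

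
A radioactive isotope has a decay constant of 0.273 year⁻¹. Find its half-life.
t½ = ln(2)/λ = 2.539 years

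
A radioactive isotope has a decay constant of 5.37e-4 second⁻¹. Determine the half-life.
t½ = ln(2)/λ = 1291 seconds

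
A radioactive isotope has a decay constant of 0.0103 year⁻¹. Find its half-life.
t½ = ln(2)/λ = 67.3 years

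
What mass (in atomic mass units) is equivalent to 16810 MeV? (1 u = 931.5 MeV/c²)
m = E/c² = 18.05 u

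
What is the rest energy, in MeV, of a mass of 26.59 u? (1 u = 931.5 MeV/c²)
E = mc² = 24770 MeV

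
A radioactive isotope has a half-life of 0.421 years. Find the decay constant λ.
λ = ln(2)/t½ = 1.646 year⁻¹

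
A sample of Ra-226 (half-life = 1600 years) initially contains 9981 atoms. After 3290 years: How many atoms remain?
N = N₀(1/2)^(t/t½) = 2400 atoms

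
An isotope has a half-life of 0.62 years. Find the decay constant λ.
λ = ln(2)/t½ = 1.118 year⁻¹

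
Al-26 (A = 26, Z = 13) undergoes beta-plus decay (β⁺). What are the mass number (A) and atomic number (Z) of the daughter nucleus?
Daughter: A = 26, Z = 12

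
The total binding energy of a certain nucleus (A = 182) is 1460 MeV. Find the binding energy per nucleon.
B.E./A = 1460/182 = 8.022 MeV/nucleon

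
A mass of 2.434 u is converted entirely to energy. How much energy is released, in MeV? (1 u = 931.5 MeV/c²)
E = mc² = 2267 MeV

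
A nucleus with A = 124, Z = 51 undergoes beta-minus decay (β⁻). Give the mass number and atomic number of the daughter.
Daughter: A = 124, Z = 52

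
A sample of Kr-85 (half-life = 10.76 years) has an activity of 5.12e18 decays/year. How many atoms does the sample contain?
N = A/λ = 7.948e19 atoms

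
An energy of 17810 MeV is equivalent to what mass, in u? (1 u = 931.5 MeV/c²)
m = E/c² = 19.12 u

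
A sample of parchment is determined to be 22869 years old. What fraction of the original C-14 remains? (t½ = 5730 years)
N/N₀ = (1/2)^(t/t½) = 0.06289 = 6.29%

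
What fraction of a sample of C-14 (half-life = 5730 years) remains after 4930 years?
N/N₀ = (1/2)^(t/t½) = 0.5508 = 55.1%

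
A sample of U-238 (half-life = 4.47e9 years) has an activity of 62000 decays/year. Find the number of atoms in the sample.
N = A/λ = 3.998e14 atoms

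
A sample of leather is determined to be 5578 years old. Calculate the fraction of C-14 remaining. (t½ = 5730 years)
N/N₀ = (1/2)^(t/t½) = 0.5093 = 50.9%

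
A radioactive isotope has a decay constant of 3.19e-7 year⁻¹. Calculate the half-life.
t½ = ln(2)/λ = 2.173e6 years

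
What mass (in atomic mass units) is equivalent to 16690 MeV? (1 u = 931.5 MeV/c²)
m = E/c² = 17.92 u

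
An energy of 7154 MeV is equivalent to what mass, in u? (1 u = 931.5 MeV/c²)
m = E/c² = 7.68 u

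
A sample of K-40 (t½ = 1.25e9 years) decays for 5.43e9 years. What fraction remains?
N/N₀ = (1/2)^(t/t½) = 0.04924 = 4.92%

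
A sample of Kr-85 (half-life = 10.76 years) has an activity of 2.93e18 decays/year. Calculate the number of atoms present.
N = A/λ = 4.548e19 atoms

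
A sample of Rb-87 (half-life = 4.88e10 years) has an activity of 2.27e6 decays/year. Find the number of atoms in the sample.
N = A/λ = 1.598e17 atoms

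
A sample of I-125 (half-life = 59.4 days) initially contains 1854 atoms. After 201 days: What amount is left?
N = N₀(1/2)^(t/t½) = 177.6 atoms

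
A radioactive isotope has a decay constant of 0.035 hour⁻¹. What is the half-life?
t½ = ln(2)/λ = 19.8 hours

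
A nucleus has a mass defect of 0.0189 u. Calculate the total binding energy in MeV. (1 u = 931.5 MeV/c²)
B.E. = Δm × 931.5 = 17.61 MeV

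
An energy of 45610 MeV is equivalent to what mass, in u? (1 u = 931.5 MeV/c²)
m = E/c² = 48.96 u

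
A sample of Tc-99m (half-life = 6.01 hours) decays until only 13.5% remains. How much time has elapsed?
t = t½ × log₂(N₀/N) = 17.36 hours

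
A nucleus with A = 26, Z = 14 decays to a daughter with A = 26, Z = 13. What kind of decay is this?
ΔA = 0, ΔZ = -1 ⇒ beta-plus decay (β⁺) or electron capture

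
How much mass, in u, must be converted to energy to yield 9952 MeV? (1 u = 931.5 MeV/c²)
m = E/c² = 10.68 u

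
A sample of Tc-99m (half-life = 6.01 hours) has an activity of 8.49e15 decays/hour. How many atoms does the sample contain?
N = A/λ = 7.361e16 atoms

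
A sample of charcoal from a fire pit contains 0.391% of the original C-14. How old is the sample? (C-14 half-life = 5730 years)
Age = t½ × log₂(1/ratio) = 45830 years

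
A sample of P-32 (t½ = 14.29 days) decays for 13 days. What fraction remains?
N/N₀ = (1/2)^(t/t½) = 0.5323 = 53.2%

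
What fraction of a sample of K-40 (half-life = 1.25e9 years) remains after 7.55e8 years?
N/N₀ = (1/2)^(t/t½) = 0.6579 = 65.8%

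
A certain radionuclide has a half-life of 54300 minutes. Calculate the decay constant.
λ = ln(2)/t½ = 1.277e-5 minute⁻¹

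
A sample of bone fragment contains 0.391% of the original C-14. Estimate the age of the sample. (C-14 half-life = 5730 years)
Age = t½ × log₂(1/ratio) = 45830 years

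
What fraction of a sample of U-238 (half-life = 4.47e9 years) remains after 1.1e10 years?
N/N₀ = (1/2)^(t/t½) = 0.1816 = 18.2%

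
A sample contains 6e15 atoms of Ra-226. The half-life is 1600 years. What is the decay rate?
A = λN = 2.599e12 decays/year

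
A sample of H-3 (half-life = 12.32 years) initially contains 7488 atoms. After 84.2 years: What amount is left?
N = N₀(1/2)^(t/t½) = 65.61 atoms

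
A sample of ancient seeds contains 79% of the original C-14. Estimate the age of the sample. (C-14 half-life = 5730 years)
Age = t½ × log₂(1/ratio) = 1949 years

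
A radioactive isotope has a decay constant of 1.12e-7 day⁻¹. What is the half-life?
t½ = ln(2)/λ = 6.189e6 days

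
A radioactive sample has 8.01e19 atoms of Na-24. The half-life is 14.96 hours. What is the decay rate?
A = λN = 3.711e18 decays/hour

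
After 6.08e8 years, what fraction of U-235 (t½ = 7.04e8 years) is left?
N/N₀ = (1/2)^(t/t½) = 0.5496 = 55%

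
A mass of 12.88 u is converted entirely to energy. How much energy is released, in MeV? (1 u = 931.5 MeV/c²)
E = mc² = 12000 MeV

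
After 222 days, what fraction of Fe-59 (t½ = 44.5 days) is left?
N/N₀ = (1/2)^(t/t½) = 0.03149 = 3.15%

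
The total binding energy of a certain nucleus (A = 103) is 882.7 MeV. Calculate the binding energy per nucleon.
B.E./A = 882.7/103 = 8.57 MeV/nucleon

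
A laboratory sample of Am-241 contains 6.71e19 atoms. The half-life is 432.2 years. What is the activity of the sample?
A = λN = 1.076e17 decays/year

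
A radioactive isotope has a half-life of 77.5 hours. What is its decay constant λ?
λ = ln(2)/t½ = 0.008944 hour⁻¹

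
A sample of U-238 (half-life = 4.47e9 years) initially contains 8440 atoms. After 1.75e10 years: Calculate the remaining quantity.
N = N₀(1/2)^(t/t½) = 559.5 atoms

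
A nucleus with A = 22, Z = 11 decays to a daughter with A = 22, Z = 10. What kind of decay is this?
ΔA = 0, ΔZ = -1 ⇒ beta-plus decay (β⁺) or electron capture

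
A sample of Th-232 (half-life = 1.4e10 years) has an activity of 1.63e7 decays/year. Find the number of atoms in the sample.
N = A/λ = 3.292e17 atoms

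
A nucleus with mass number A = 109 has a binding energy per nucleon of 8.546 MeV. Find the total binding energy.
B.E. = 8.546 × 109 = 931.5 MeV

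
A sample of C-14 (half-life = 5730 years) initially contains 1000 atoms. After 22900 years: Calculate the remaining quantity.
N = N₀(1/2)^(t/t½) = 62.65 atoms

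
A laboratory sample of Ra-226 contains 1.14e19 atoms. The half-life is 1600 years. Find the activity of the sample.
A = λN = 4.939e15 decays/year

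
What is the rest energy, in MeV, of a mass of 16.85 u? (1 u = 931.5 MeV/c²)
E = mc² = 15700 MeV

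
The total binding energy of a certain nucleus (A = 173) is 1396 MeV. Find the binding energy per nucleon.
B.E./A = 1396/173 = 8.069 MeV/nucleon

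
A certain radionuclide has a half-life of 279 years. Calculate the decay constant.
λ = ln(2)/t½ = 0.002484 year⁻¹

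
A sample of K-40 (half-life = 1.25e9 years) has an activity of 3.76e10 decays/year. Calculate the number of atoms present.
N = A/λ = 6.781e19 atoms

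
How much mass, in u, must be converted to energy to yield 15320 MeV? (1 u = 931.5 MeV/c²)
m = E/c² = 16.45 u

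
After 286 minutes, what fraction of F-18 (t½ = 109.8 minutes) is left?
N/N₀ = (1/2)^(t/t½) = 0.1644 = 16.4%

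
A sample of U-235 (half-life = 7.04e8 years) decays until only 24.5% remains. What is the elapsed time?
t = t½ × log₂(N₀/N) = 1.429e9 years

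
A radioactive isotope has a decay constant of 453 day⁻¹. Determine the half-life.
t½ = ln(2)/λ = 0.00153 days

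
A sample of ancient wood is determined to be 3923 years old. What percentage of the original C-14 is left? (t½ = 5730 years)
N/N₀ = (1/2)^(t/t½) = 0.6222 = 62.2%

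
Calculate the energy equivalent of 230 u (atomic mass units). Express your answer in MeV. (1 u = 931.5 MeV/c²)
E = mc² = 2.142e5 MeV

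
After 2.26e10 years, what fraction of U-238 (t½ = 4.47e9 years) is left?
N/N₀ = (1/2)^(t/t½) = 0.03006 = 3.01%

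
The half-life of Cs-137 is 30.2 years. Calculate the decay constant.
λ = ln(2)/t½ = 0.02295 year⁻¹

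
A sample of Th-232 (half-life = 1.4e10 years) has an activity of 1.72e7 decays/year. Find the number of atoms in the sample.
N = A/λ = 3.474e17 atoms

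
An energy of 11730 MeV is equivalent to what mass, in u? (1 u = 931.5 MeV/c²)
m = E/c² = 12.59 u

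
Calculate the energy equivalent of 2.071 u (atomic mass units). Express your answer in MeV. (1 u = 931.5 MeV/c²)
E = mc² = 1929 MeV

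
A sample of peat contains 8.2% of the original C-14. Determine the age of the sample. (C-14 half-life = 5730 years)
Age = t½ × log₂(1/ratio) = 20680 years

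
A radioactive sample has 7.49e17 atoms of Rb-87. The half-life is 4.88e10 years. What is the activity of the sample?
A = λN = 1.064e7 decays/year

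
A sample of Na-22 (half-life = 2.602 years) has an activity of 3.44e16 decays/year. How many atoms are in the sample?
N = A/λ = 1.291e17 atoms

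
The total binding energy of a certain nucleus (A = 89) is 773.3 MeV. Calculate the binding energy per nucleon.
B.E./A = 773.3/89 = 8.689 MeV/nucleon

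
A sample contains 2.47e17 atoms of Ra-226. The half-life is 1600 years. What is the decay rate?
A = λN = 1.07e14 decays/year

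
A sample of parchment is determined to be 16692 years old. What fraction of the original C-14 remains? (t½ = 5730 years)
N/N₀ = (1/2)^(t/t½) = 0.1328 = 13.3%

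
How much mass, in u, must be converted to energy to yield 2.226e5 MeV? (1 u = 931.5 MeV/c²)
m = E/c² = 239 u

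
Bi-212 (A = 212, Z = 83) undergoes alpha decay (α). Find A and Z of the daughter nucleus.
Daughter: A = 208, Z = 81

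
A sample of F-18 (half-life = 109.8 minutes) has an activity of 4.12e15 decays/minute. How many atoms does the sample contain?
N = A/λ = 6.526e17 atoms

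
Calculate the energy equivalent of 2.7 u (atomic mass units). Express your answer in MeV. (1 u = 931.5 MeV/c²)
E = mc² = 2515 MeV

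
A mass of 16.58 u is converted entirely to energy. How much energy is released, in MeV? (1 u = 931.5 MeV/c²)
E = mc² = 15440 MeV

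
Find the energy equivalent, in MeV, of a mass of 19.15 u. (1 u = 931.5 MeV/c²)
E = mc² = 17840 MeV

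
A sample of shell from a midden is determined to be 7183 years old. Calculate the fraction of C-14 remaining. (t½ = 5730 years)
N/N₀ = (1/2)^(t/t½) = 0.4194 = 41.9%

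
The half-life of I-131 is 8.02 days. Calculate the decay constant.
λ = ln(2)/t½ = 0.08643 day⁻¹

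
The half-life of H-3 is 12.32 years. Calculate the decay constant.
λ = ln(2)/t½ = 0.05626 year⁻¹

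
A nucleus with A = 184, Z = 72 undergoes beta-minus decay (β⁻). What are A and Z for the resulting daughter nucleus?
Daughter: A = 184, Z = 73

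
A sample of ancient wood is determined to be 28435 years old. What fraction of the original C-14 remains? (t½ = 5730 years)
N/N₀ = (1/2)^(t/t½) = 0.03207 = 3.21%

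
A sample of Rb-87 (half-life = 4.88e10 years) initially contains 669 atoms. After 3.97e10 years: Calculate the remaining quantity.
N = N₀(1/2)^(t/t½) = 380.7 atoms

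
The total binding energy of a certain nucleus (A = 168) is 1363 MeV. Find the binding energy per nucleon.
B.E./A = 1363/168 = 8.113 MeV/nucleon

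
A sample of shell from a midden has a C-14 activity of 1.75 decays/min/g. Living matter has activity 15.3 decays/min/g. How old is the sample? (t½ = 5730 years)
Age = t½ × log₂(A₀/A) = 17920 years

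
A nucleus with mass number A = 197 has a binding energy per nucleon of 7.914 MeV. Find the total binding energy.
B.E. = 7.914 × 197 = 1559 MeV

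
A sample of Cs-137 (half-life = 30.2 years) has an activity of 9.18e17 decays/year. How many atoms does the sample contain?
N = A/λ = 4e19 atoms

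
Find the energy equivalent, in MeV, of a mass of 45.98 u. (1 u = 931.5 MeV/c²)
E = mc² = 42830 MeV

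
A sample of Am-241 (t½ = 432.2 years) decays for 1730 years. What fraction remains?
N/N₀ = (1/2)^(t/t½) = 0.06238 = 6.24%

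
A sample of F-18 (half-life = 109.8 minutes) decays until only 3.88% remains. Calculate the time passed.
t = t½ × log₂(N₀/N) = 514.7 minutes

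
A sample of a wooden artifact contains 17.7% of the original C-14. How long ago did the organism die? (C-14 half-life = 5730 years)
Age = t½ × log₂(1/ratio) = 14310 years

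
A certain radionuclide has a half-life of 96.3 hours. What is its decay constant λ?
λ = ln(2)/t½ = 0.007198 hour⁻¹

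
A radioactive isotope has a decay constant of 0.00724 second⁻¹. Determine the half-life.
t½ = ln(2)/λ = 95.74 seconds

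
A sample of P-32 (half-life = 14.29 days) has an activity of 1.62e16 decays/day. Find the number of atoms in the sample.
N = A/λ = 3.34e17 atoms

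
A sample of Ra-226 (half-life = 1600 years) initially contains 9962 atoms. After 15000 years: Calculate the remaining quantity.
N = N₀(1/2)^(t/t½) = 15 atoms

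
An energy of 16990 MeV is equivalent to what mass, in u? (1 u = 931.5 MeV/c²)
m = E/c² = 18.24 u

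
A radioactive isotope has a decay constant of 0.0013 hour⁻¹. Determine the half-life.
t½ = ln(2)/λ = 533.2 hours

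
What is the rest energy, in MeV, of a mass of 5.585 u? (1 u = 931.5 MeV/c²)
E = mc² = 5202 MeV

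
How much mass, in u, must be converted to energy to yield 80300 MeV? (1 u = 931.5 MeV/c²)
m = E/c² = 86.21 u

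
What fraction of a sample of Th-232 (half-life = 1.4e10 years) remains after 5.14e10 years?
N/N₀ = (1/2)^(t/t½) = 0.07849 = 7.85%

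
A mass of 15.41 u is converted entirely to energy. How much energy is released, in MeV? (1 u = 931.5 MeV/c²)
E = mc² = 14350 MeV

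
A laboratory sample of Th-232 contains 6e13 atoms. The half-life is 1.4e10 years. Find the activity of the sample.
A = λN = 2971 decays/year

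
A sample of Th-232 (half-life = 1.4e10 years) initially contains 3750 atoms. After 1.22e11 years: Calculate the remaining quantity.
N = N₀(1/2)^(t/t½) = 8.928 atoms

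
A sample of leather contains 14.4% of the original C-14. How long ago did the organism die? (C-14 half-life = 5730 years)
Age = t½ × log₂(1/ratio) = 16020 years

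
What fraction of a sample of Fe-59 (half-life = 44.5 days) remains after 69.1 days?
N/N₀ = (1/2)^(t/t½) = 0.3408 = 34.1%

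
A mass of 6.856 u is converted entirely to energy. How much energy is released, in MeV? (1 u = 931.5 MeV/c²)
E = mc² = 6386 MeV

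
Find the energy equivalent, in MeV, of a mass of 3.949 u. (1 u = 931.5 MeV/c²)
E = mc² = 3678 MeV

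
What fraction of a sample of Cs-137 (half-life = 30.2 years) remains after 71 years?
N/N₀ = (1/2)^(t/t½) = 0.196 = 19.6%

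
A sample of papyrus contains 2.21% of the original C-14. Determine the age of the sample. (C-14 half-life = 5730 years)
Age = t½ × log₂(1/ratio) = 31510 years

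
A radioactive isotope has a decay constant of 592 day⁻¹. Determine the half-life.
t½ = ln(2)/λ = 0.001171 days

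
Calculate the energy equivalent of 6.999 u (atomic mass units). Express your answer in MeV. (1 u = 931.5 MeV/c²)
E = mc² = 6520 MeV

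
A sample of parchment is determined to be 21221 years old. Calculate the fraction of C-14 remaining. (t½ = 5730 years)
N/N₀ = (1/2)^(t/t½) = 0.07676 = 7.68%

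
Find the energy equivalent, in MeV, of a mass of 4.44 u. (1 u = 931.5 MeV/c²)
E = mc² = 4136 MeV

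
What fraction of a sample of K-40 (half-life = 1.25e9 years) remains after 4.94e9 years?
N/N₀ = (1/2)^(t/t½) = 0.06461 = 6.46%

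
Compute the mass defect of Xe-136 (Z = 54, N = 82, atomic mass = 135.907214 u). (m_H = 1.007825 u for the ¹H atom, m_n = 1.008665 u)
Δm = Z·m_H + N·m_n − M = 1.226 u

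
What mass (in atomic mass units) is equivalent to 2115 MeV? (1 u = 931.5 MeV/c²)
m = E/c² = 2.271 u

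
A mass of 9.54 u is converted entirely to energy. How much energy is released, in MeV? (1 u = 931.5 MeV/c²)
E = mc² = 8887 MeV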